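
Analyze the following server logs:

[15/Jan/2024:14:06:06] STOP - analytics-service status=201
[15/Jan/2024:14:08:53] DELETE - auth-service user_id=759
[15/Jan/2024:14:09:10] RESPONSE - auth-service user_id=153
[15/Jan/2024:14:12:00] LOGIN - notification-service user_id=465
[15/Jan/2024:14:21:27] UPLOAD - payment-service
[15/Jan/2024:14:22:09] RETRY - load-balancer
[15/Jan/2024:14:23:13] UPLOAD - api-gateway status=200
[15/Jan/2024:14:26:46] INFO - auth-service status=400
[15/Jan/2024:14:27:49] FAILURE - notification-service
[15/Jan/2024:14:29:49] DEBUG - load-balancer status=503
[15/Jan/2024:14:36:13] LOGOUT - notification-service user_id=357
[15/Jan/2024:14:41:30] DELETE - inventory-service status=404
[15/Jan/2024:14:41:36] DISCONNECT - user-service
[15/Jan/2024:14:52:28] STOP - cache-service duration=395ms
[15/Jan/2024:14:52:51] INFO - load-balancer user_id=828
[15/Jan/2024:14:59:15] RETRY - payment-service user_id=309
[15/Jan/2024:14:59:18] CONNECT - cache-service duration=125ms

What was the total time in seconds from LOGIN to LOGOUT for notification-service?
1453

To calculate state duration:

1. Find LOGIN event for notification-service: 15/Jan/2024:14:12:00
2. Find LOGOUT event for notification-service: 15/Jan/2024:14:36:13
3. Calculate duration: 15/Jan/2024:14:36:13 - 15/Jan/2024:14:12:00 = 1453 seconds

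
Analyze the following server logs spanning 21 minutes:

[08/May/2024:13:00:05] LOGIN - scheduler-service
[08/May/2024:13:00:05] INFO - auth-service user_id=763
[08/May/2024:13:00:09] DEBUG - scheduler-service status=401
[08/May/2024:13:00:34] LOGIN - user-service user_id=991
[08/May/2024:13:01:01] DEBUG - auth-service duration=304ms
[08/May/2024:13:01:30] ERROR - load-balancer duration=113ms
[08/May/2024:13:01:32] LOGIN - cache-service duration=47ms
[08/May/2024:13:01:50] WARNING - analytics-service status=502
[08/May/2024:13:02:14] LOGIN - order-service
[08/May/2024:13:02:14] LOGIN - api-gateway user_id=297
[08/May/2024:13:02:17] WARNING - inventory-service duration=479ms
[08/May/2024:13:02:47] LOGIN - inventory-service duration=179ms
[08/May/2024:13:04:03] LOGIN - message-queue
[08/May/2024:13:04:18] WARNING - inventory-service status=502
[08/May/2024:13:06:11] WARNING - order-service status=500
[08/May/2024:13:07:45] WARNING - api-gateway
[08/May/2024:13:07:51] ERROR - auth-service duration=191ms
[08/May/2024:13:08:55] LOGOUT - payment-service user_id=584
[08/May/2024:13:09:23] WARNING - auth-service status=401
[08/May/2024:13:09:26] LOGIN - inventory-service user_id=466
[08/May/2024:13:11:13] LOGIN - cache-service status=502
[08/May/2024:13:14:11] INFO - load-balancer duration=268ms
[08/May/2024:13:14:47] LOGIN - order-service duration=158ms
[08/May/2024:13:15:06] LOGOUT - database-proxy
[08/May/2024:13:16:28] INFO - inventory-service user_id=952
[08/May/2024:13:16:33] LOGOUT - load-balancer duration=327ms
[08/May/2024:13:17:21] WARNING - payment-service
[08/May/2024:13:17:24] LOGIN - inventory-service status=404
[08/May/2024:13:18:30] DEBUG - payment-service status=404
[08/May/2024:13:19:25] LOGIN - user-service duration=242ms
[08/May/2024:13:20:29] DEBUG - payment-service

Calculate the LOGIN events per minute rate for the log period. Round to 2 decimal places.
0.57

To calculate the rate:

1. Count total LOGIN events: 12
2. Total time period: 21 minutes
3. Rate = 12 / 21 = 0.57 events per minute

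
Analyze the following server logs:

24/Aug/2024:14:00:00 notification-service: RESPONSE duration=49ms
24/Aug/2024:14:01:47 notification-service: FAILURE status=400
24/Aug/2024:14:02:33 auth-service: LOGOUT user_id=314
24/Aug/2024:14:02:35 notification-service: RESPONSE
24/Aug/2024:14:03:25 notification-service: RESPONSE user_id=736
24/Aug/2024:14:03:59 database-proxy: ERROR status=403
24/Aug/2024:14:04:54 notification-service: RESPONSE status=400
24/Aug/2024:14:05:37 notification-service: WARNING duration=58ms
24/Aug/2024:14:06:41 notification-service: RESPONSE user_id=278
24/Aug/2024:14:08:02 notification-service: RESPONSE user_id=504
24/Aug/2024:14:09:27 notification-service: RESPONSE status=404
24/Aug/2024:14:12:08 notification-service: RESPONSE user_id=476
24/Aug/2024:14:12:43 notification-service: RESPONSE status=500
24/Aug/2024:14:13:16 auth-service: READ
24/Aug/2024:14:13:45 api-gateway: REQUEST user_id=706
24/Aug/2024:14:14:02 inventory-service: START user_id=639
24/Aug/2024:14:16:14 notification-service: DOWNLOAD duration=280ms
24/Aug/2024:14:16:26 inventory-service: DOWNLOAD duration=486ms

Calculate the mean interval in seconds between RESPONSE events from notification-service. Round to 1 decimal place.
95.4

To calculate average interval:

1. Find all RESPONSE events for notification-service in order
2. Calculate time gaps between consecutive events
3. Compute mean of gaps: 763 / 8 = 95.4 seconds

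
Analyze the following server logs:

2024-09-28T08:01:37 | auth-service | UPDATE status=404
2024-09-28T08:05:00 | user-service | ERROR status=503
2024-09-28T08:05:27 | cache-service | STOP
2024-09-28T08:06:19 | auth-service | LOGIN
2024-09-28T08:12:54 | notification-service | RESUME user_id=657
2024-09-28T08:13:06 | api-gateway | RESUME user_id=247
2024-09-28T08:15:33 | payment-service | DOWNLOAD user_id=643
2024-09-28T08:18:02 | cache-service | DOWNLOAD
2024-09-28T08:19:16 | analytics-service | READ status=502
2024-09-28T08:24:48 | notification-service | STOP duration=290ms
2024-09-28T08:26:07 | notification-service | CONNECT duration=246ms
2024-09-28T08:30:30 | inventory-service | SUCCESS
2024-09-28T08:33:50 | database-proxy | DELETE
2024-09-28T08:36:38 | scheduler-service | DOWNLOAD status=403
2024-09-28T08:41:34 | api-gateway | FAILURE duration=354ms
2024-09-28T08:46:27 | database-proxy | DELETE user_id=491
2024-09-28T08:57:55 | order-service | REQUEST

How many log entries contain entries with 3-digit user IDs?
4

To find matching entries:

1. Pattern to match: entries with 3-digit user IDs
2. Scan each log entry for the pattern
3. Count matches: 4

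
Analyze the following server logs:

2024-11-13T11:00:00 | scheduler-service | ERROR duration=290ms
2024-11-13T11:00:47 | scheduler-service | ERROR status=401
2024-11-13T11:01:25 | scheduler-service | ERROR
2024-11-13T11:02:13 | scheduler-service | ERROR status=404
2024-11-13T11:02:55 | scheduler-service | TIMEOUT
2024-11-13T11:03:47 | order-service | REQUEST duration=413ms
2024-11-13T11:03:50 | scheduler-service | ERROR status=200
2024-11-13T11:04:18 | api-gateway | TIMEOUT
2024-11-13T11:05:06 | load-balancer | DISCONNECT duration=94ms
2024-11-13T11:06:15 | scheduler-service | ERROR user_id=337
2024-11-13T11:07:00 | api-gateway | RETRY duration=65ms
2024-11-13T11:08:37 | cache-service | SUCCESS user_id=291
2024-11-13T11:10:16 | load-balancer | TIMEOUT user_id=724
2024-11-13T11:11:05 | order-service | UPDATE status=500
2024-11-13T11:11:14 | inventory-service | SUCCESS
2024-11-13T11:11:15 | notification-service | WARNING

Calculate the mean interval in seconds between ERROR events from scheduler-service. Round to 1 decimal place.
75.0

To calculate average interval:

1. Find all ERROR events for scheduler-service in order
2. Calculate time gaps between consecutive events
3. Compute mean of gaps: 375 / 5 = 75.0 seconds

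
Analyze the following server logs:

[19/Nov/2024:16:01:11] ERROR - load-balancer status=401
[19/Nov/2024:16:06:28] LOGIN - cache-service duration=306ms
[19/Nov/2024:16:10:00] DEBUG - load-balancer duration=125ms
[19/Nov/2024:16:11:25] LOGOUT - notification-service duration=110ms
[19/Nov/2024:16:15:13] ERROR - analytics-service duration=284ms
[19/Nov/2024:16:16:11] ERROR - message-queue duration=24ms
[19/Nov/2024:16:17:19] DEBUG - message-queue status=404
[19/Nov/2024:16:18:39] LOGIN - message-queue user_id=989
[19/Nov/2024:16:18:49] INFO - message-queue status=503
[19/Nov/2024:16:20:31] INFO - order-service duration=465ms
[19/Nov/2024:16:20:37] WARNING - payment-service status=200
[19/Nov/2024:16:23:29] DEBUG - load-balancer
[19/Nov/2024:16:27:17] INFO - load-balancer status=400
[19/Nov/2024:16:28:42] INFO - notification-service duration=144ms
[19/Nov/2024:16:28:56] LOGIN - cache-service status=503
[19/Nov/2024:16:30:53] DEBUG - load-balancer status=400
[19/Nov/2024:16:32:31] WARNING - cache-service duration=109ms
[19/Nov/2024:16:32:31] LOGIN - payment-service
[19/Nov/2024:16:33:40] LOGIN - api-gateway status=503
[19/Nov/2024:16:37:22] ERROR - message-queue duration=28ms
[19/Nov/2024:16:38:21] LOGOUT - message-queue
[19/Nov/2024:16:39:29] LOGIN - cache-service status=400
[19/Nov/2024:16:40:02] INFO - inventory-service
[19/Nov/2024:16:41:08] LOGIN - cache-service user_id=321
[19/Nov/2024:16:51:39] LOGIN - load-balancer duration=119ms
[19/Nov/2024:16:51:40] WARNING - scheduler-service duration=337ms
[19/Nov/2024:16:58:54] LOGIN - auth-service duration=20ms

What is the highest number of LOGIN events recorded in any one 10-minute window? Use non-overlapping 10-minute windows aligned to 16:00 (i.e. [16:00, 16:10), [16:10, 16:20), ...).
3

To find the burst window:

1. Divide the log period into non-overlapping 10-minute windows starting at 16:00
2. Count LOGIN events in each window
3. Find the window with maximum count
4. Maximum events in a window: 3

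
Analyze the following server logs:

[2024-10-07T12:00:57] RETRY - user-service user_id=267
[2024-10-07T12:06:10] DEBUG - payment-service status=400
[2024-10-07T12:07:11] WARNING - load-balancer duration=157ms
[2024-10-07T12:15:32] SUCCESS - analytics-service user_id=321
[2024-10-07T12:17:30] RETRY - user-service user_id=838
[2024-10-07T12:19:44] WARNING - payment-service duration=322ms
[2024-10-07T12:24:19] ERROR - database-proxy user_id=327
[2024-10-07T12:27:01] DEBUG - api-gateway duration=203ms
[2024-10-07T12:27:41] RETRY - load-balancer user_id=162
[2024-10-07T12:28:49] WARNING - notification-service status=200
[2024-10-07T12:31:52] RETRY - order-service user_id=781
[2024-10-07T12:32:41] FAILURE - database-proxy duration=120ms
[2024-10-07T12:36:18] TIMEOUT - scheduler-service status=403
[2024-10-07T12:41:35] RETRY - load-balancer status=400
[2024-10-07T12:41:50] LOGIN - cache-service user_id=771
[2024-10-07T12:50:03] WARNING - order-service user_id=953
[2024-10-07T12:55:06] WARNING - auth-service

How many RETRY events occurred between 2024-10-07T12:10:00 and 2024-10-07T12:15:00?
0

To count events in the time window:

1. Window boundaries: 2024-10-07T12:10:00 to 2024-10-07T12:15:00
2. Filter for RETRY events within this window
3. Count matching events: 0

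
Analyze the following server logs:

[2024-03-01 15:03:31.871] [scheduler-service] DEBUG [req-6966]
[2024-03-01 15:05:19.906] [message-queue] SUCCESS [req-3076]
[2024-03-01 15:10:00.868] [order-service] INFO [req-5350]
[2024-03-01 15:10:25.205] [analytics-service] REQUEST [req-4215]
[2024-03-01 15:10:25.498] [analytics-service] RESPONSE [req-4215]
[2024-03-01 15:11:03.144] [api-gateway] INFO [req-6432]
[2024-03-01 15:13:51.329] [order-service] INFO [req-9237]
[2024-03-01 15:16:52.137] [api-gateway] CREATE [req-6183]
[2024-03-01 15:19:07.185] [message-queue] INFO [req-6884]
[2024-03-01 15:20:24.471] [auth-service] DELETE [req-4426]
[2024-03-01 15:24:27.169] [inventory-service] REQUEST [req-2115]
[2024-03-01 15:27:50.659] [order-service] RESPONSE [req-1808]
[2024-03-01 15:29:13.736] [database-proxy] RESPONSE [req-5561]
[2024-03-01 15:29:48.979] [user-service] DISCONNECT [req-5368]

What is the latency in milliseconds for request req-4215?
293

To calculate latency:

1. Find REQUEST with id req-4215: 2024-03-01 15:10:25.205
2. Find RESPONSE with id req-4215: 2024-03-01 15:10:25.498
3. Latency: 2024-03-01 15:10:25.498 - 2024-03-01 15:10:25.205 = 293ms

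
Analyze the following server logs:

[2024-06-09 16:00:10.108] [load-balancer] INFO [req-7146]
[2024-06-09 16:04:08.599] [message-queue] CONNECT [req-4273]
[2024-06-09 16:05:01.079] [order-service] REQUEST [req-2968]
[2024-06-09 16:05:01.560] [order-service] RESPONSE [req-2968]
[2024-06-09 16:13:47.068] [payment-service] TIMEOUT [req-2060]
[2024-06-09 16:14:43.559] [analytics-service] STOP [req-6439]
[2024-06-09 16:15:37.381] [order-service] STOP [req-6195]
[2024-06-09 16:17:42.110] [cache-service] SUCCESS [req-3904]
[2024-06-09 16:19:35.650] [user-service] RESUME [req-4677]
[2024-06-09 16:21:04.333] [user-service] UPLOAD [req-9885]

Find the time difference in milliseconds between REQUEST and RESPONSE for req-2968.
481

To calculate latency:

1. Find REQUEST with id req-2968: 2024-06-09 16:05:01.079
2. Find RESPONSE with id req-2968: 2024-06-09 16:05:01.560
3. Latency: 2024-06-09 16:05:01.560 - 2024-06-09 16:05:01.079 = 481ms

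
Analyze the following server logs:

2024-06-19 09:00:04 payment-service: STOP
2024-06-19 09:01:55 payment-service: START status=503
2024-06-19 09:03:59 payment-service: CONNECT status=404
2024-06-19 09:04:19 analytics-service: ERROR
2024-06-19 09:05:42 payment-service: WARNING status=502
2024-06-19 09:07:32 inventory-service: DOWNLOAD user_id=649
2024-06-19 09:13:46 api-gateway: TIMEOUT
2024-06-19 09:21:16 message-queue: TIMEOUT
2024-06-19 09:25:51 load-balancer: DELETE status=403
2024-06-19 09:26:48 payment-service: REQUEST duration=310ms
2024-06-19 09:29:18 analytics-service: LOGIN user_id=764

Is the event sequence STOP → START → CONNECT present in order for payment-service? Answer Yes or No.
Yes

To verify sequence order:

1. Find all events in sequence STOP → START → CONNECT for payment-service
2. Extract their timestamps
3. Check if timestamps are in ascending order
4. Result: Yes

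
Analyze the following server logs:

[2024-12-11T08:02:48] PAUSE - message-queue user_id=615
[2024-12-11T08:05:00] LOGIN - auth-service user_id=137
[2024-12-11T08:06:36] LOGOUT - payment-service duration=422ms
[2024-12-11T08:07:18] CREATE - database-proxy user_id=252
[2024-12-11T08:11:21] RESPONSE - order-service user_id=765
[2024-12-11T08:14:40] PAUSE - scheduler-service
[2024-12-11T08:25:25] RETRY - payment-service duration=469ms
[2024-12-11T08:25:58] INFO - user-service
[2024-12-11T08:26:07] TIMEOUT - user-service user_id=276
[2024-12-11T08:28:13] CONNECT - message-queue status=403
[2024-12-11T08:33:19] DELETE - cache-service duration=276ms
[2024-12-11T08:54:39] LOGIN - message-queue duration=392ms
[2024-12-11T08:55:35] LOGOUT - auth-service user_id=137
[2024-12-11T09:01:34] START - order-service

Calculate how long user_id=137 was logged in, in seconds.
3035

To calculate session duration:

1. Find LOGIN event for user_id=137: 2024-12-11T08:05:00
2. Find LOGOUT event for user_id=137: 2024-12-11T08:55:35
3. Session duration: 2024-12-11T08:55:35 - 2024-12-11T08:05:00 = 3035 seconds (50 minutes)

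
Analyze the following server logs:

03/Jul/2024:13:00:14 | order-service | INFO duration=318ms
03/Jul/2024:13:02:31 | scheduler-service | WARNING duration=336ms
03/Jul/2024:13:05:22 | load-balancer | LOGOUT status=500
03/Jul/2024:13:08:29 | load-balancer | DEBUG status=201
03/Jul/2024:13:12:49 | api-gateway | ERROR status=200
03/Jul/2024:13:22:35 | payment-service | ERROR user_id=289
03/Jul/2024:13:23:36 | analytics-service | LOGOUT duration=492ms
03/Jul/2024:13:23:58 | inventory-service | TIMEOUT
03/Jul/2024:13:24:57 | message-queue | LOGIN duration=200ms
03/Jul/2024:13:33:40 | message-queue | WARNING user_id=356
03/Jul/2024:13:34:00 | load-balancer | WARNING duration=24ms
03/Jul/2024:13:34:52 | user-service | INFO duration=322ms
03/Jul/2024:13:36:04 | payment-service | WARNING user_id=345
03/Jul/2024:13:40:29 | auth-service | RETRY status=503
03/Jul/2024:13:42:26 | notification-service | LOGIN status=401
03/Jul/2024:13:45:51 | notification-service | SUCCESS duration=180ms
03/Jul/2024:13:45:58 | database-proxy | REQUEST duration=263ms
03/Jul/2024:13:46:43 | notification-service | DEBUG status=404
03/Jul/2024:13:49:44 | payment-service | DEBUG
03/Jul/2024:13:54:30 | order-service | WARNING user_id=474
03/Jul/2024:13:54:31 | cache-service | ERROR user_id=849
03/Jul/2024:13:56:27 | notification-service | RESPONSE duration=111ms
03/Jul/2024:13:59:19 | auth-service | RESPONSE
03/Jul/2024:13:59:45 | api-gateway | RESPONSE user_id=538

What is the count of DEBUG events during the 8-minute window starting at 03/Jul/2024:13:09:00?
0

To count events in the time window:

1. Window boundaries: 03/Jul/2024:13:09:00 to 03/Jul/2024:13:17:00
2. Filter for DEBUG events within this window
3. Count matching events: 0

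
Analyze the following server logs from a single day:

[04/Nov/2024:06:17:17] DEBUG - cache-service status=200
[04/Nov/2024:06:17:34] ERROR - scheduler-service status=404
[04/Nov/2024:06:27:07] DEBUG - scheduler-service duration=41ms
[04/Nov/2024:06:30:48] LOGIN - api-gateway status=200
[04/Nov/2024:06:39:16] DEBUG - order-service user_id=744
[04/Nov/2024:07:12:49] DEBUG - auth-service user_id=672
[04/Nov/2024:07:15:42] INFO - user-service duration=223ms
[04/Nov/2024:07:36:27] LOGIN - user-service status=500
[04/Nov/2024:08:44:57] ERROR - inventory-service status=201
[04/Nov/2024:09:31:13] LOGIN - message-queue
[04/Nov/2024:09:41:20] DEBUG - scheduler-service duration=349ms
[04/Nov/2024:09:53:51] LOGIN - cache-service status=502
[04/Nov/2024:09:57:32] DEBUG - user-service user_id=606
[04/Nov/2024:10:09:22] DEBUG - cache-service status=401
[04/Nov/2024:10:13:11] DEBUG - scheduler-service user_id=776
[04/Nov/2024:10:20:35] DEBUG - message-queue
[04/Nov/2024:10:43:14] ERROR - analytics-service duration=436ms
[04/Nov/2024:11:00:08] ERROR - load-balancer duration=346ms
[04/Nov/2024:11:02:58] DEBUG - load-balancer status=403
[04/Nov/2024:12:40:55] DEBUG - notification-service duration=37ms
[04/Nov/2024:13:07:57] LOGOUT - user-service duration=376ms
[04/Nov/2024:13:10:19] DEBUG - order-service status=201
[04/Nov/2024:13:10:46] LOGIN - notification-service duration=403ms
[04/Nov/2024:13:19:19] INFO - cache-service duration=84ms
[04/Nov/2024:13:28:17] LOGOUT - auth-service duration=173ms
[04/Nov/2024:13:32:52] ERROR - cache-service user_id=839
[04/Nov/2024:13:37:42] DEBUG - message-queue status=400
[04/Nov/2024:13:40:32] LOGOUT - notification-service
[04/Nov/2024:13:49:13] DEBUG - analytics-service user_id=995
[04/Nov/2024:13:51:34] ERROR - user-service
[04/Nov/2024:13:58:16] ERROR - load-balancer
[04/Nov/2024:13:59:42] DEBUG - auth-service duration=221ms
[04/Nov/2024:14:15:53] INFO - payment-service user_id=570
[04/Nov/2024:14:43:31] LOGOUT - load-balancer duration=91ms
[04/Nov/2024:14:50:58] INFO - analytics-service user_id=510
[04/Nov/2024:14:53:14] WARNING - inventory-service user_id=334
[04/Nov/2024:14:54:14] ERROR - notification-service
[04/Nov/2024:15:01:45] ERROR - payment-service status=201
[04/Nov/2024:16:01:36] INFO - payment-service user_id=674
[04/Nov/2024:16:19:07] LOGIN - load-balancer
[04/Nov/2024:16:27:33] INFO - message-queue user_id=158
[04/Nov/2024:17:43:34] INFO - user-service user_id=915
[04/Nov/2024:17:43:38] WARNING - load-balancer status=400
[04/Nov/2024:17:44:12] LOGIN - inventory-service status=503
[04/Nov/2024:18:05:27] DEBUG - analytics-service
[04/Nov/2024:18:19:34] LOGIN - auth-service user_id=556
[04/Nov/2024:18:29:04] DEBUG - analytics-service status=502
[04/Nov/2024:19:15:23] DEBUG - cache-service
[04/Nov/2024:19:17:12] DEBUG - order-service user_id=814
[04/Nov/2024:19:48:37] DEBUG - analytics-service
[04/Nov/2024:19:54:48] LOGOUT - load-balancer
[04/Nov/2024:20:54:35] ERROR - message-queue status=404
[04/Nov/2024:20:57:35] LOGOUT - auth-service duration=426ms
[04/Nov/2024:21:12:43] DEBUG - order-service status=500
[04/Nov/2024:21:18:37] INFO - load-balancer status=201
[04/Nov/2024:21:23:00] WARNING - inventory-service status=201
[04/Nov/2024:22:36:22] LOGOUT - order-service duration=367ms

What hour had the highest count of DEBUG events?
13

To find the peak hour:

1. Group all DEBUG events by hour
2. Count events in each hour
3. Find hour with maximum count
4. Peak hour: 13 (with 4 events)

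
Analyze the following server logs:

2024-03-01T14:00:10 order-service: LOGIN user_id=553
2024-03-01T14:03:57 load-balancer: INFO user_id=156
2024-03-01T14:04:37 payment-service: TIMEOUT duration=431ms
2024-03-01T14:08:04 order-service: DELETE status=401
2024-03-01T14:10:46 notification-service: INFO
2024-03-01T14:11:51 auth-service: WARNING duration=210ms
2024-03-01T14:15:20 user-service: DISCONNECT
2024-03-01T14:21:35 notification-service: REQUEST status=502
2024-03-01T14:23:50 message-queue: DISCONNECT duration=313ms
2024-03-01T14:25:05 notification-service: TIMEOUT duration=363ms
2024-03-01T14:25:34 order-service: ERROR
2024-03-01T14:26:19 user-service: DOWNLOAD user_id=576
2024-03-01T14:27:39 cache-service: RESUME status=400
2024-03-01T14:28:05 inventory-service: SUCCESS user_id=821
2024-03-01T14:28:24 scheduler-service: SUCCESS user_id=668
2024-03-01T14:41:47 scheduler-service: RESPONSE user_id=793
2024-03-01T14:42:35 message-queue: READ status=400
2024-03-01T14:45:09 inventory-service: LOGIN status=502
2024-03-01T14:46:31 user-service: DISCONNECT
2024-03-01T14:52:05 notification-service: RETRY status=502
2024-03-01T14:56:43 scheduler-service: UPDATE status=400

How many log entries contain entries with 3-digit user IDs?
6

To find matching entries:

1. Pattern to match: entries with 3-digit user IDs
2. Scan each log entry for the pattern
3. Count matches: 6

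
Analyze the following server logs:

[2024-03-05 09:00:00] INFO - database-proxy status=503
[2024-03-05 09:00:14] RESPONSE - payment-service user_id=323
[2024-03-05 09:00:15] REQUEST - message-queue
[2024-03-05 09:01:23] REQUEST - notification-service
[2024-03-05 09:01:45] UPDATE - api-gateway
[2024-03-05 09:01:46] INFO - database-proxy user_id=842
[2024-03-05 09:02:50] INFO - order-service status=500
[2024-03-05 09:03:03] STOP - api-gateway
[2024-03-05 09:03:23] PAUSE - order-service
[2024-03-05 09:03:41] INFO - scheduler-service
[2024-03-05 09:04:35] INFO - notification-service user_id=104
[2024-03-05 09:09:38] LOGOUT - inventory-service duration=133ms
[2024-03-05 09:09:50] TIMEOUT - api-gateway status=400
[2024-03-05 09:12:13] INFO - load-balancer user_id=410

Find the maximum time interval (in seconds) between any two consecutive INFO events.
458

To find the longest gap:

1. Extract all INFO events in chronological order
2. Calculate time differences between consecutive events
3. Find the maximum difference
4. Longest gap: 458 seconds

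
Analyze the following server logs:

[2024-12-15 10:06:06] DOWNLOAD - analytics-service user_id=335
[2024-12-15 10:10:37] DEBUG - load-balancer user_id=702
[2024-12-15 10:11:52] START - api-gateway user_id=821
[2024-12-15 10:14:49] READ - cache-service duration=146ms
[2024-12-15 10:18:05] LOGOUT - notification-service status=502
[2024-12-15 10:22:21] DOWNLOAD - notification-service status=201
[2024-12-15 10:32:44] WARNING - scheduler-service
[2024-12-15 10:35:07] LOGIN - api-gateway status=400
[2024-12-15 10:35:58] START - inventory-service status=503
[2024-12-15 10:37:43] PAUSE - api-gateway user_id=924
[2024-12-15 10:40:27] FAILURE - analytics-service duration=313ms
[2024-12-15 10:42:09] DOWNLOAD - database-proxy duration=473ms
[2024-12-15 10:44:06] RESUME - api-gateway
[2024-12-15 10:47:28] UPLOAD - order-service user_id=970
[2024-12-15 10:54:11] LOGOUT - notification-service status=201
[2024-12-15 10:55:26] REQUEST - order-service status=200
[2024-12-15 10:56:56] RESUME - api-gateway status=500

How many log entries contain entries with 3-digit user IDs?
5

To find matching entries:

1. Pattern to match: entries with 3-digit user IDs
2. Scan each log entry for the pattern
3. Count matches: 5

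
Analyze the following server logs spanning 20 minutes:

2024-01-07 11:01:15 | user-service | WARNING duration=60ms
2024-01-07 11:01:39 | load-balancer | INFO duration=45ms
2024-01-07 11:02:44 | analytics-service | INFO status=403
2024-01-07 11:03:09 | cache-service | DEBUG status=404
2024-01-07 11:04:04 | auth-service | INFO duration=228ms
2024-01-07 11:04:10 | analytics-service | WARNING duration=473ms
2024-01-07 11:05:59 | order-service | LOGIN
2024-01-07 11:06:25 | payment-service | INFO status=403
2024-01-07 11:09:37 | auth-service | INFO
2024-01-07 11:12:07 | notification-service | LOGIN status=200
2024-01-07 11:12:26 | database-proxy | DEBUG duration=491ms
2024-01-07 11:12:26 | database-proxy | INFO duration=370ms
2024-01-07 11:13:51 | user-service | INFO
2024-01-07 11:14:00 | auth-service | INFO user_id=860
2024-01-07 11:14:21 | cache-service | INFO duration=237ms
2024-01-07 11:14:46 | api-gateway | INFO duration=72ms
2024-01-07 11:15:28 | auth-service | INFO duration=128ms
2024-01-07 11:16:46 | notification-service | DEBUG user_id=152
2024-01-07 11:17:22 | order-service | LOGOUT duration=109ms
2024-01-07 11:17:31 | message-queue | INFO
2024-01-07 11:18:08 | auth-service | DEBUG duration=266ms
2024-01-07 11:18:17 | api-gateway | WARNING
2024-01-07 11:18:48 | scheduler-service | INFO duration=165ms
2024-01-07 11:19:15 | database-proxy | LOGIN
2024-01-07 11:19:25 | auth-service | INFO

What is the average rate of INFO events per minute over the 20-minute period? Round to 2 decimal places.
0.7

To calculate the rate:

1. Count total INFO events: 14
2. Total time period: 20 minutes
3. Rate = 14 / 20 = 0.7 events per minute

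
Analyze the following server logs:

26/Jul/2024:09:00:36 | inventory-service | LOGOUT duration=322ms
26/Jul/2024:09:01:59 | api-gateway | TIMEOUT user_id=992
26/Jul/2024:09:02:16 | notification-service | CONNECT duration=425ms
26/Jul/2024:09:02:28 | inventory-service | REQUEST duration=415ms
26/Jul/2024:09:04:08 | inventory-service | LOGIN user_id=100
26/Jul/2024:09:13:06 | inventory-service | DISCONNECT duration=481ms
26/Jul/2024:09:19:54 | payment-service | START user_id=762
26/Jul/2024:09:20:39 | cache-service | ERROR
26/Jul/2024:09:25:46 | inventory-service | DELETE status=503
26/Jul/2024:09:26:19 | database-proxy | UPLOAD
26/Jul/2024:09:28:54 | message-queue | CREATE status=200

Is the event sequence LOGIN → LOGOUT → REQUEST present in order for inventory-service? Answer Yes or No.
No

To verify sequence order:

1. Find all events in sequence LOGIN → LOGOUT → REQUEST for inventory-service
2. Extract their timestamps
3. Check if timestamps are in ascending order
4. Result: No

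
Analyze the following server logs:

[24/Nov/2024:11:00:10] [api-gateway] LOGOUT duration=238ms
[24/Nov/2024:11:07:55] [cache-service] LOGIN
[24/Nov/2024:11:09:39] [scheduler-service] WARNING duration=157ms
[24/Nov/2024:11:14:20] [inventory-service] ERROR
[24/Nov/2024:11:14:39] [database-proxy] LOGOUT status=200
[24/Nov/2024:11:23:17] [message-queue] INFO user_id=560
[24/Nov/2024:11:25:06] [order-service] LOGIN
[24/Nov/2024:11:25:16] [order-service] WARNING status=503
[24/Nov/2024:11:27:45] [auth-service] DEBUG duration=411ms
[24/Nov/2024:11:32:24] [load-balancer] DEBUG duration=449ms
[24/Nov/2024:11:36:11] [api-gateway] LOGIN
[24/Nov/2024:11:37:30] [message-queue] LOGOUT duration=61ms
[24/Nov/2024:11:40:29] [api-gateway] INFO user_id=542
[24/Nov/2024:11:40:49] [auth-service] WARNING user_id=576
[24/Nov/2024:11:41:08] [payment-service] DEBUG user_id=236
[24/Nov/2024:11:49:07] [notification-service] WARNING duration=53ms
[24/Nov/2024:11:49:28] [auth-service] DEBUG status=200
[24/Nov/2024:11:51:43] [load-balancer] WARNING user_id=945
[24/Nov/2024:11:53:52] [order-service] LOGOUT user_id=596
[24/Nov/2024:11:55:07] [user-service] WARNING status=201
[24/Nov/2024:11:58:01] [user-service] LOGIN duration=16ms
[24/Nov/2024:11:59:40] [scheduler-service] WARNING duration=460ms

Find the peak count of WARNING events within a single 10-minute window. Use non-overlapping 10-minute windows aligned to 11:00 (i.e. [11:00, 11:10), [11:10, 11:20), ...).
3

To find the burst window:

1. Divide the log period into non-overlapping 10-minute windows starting at 11:00
2. Count WARNING events in each window
3. Find the window with maximum count
4. Maximum events in a window: 3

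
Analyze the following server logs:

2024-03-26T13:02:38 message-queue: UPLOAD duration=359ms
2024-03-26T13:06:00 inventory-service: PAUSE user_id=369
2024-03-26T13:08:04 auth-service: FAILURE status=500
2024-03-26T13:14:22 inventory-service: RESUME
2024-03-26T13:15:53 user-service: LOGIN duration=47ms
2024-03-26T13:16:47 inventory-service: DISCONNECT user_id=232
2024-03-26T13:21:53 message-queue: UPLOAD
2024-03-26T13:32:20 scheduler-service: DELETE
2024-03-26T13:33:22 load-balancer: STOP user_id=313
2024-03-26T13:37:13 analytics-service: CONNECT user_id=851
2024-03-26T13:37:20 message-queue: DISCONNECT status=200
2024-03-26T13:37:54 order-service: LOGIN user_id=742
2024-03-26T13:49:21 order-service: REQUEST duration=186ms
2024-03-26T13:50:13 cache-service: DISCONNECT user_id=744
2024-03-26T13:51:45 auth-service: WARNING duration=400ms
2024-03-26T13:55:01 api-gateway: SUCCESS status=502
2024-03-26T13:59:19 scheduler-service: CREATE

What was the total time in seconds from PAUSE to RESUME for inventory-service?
502

To calculate state duration:

1. Find PAUSE event for inventory-service: 2024-03-26T13:06:00
2. Find RESUME event for inventory-service: 2024-03-26T13:14:22
3. Calculate duration: 2024-03-26T13:14:22 - 2024-03-26T13:06:00 = 502 seconds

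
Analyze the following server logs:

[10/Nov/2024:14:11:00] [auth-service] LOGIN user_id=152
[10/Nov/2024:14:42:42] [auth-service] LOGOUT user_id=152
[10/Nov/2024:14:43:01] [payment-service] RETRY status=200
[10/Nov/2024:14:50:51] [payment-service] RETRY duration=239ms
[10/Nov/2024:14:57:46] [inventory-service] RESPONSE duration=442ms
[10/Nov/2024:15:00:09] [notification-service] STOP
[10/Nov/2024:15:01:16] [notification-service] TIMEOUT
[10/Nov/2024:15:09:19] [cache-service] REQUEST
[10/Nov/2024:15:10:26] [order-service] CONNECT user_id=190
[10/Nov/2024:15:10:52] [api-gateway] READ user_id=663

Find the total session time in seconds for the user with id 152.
1902

To calculate session duration:

1. Find LOGIN event for user_id=152: 10/Nov/2024:14:11:00
2. Find LOGOUT event for user_id=152: 10/Nov/2024:14:42:42
3. Session duration: 10/Nov/2024:14:42:42 - 10/Nov/2024:14:11:00 = 1902 seconds (31 minutes)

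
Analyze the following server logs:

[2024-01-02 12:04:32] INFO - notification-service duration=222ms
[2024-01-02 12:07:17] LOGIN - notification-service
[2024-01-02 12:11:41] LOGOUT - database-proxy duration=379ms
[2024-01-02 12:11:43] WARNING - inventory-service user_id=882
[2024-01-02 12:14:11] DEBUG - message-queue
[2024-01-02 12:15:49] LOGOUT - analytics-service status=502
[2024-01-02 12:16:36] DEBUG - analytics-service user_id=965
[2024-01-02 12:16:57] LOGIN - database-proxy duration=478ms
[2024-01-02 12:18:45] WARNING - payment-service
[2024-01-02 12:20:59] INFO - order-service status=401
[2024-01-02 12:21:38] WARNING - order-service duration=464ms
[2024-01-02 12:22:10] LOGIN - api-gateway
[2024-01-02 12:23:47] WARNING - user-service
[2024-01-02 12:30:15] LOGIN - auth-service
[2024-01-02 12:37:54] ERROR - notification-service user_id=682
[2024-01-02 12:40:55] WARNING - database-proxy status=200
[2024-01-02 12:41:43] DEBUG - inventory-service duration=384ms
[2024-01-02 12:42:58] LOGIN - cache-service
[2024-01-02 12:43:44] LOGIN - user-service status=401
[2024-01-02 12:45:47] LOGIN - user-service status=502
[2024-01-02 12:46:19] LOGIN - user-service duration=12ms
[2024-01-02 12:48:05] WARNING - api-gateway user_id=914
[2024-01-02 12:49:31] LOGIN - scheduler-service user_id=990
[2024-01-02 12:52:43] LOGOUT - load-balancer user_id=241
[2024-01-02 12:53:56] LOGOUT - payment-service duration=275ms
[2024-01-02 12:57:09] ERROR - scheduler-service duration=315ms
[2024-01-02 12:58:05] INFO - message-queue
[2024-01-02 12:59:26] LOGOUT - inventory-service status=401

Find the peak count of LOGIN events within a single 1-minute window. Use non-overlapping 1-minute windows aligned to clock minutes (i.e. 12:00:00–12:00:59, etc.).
1

To find the burst window:

1. Divide the log period into non-overlapping 1-minute windows starting at 12:00
2. Count LOGIN events in each window
3. Find the window with maximum count
4. Maximum events in a window: 1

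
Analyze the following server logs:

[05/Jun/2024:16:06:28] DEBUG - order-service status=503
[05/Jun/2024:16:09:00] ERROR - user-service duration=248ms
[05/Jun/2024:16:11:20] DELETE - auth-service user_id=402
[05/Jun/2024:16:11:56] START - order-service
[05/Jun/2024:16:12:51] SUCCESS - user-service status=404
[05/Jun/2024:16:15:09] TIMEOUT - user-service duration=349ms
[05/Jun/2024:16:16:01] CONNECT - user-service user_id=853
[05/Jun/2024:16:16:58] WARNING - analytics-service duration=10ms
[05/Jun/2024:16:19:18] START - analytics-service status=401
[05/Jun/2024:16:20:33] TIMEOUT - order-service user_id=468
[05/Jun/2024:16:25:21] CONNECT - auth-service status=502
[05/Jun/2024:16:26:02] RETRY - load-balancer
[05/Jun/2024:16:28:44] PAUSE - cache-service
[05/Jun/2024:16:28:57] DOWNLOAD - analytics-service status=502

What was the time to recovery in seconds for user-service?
231

To calculate recovery time:

1. Find ERROR event for user-service: 05/Jun/2024:16:09:00
2. Find next SUCCESS event for user-service: 05/Jun/2024:16:12:51
3. Recovery time: 05/Jun/2024:16:12:51 - 05/Jun/2024:16:09:00 = 231 seconds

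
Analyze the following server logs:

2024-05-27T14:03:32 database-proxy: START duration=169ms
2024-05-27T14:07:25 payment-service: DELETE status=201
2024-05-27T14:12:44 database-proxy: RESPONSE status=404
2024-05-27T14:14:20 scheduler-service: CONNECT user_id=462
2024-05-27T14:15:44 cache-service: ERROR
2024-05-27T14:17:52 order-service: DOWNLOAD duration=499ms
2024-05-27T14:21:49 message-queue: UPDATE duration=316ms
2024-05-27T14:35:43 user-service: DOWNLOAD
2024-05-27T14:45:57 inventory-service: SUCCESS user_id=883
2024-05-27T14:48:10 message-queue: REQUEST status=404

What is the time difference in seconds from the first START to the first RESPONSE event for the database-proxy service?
552

To find the time between events:

1. Locate the first START event for database-proxy: 2024-05-27T14:03:32
2. Locate the first RESPONSE event for database-proxy: 2024-05-27T14:12:44
3. Calculate the difference: 2024-05-27T14:12:44 - 2024-05-27T14:03:32 = 552 seconds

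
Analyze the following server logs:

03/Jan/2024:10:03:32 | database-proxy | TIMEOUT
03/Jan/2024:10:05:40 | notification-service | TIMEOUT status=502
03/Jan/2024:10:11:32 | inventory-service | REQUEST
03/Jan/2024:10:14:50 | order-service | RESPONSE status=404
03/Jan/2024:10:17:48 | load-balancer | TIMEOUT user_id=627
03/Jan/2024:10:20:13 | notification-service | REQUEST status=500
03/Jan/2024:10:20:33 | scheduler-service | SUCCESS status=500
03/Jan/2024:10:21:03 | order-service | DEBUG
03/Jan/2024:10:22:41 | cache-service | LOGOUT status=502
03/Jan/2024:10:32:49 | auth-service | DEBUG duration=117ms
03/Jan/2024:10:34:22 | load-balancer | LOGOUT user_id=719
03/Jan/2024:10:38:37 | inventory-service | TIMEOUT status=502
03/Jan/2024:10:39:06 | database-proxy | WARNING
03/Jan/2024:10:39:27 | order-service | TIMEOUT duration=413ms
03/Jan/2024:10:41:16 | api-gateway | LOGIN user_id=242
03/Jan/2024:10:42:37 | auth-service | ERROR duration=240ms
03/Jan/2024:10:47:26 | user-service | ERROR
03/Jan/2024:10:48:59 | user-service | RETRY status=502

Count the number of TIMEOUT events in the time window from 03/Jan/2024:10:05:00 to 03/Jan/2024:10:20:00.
2

To count events in the time window:

1. Window boundaries: 03/Jan/2024:10:05:00 to 03/Jan/2024:10:20:00
2. Filter for TIMEOUT events within this window
3. Count matching events: 2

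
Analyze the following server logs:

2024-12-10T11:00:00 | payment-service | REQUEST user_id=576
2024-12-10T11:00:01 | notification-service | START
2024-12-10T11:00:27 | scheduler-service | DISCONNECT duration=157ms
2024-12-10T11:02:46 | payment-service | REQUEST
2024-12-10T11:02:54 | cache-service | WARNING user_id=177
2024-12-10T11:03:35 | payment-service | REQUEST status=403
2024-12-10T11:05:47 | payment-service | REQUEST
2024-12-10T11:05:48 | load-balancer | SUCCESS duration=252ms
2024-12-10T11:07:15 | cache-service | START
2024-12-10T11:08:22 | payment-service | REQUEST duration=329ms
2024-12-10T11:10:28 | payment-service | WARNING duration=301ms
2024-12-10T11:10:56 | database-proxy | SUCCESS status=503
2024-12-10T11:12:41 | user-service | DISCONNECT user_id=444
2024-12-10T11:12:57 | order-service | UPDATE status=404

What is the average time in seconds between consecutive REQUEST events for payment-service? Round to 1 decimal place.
125.5

To calculate average interval:

1. Find all REQUEST events for payment-service in order
2. Calculate time gaps between consecutive events
3. Compute mean of gaps: 502 / 4 = 125.5 seconds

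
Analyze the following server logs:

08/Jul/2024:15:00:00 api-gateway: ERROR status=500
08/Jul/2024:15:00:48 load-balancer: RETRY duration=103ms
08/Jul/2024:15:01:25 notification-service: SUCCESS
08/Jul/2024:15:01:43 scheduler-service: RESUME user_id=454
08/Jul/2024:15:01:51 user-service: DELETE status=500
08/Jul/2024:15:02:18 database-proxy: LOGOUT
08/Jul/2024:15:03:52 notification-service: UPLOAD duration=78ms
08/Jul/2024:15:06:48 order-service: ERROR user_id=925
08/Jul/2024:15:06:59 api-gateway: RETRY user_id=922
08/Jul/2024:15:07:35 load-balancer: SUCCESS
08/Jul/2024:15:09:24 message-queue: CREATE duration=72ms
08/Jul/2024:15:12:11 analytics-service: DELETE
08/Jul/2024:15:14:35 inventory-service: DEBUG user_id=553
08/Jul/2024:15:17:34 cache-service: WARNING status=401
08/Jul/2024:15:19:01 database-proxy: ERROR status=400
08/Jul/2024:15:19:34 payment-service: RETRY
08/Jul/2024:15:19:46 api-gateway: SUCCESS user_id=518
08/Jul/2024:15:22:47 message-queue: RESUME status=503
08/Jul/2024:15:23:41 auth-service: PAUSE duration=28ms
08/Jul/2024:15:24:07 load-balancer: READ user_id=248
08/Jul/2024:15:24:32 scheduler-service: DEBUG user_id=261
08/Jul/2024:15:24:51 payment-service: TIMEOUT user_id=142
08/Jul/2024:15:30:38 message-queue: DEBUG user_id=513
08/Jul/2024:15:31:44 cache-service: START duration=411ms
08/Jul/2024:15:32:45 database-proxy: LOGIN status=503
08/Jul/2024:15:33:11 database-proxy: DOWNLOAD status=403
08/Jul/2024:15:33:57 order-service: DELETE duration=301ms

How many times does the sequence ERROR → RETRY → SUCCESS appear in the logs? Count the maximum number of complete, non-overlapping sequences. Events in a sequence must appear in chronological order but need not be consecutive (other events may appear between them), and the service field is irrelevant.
3

To count sequences:

1. Look for pattern: ERROR → RETRY → SUCCESS
2. Greedily scan the log in chronological order, matching each sequence element in turn (ignoring service)
3. Each time the full pattern completes, increment the count and restart matching from the next event
4. Complete non-overlapping sequences found: 3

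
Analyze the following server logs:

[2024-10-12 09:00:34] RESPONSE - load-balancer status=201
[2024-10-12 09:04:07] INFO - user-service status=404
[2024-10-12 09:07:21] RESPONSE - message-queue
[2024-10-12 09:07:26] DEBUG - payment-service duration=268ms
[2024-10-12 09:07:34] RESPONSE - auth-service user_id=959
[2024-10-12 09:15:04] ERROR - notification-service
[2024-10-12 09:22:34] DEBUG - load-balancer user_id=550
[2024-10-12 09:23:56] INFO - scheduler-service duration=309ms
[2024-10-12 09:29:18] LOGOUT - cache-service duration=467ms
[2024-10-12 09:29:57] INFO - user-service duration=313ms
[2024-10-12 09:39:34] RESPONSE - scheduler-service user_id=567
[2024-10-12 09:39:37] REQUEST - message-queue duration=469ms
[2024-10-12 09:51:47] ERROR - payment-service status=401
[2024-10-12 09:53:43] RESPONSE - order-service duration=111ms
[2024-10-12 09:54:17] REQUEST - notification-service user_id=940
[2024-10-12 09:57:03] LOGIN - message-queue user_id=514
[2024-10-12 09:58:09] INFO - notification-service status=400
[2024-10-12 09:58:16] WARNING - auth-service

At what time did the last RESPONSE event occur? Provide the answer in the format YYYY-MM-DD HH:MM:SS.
2024-10-12 09:53:43

To find the last event:

1. Filter for all RESPONSE events
2. Sort by timestamp
3. Select the last one
4. Timestamp: 2024-10-12 09:53:43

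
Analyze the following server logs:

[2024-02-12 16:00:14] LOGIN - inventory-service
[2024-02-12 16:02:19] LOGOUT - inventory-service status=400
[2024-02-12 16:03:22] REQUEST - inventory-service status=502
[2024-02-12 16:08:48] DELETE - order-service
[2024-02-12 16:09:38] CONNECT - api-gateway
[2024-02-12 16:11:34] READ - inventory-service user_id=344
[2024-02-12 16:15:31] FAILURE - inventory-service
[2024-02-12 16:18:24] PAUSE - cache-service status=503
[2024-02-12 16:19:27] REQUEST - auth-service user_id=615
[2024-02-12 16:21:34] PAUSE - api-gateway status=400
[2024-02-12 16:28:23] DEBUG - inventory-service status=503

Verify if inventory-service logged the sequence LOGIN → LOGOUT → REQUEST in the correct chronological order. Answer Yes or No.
Yes

To verify sequence order:

1. Find all events in sequence LOGIN → LOGOUT → REQUEST for inventory-service
2. Extract their timestamps
3. Check if timestamps are in ascending order
4. Result: Yes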